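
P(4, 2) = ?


P(4,2) = 4!/2!
= 24/2
= 12

P(4,2) = 12


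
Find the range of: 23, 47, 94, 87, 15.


Max = 94, Min = 15
Range = 94 - 15 = 79

Range = 79


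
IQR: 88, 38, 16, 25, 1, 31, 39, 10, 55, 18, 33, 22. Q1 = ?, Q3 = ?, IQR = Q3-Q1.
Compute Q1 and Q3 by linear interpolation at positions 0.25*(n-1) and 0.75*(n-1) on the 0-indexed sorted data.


Sorted: 1, 10, 16, 18, 22, 25, 31, 33, 38, 39, 55, 88
Q1 (25th %ile) = 17.5000
Q3 (75th %ile) = 38.2500
IQR = 38.2500 - 17.5000 = 20.7500

IQR = 20.7500


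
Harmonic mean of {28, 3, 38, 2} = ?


Sum of reciprocals = 1/28 + 1/3 + 1/38 + 1/2 = 0.895363
HM = 4/0.895363 = 4.4675

HM = 4.4675


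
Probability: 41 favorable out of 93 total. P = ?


P = 41/93 = 0.4409

P = 0.4409


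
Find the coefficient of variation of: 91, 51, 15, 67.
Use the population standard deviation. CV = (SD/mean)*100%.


Mean = 56.0000
SD = 27.6225
CV = (27.6225/56.0000)*100 = 49.3258%

CV = 49.3258%


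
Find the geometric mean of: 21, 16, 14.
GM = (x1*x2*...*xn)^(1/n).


Product = 21 × 16 × 14 = 4704
GM = 4704^(1/3) = 16.7554

GM = 16.7554


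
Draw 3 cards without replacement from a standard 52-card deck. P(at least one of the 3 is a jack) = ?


P(at least one) = 1 - P(none)
P(none) = (48/52) × (47/51) × (46/50) = 0.782624
P(at least one) = 1 - 0.782624 = 0.2174

P = 0.2174


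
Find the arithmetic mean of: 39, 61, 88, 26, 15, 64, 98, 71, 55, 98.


Sum = 39 + 61 + 88 + 26 + 15 + 64 + 98 + 71 + 55 + 98 = 615
n = 10
Mean = 615/10 = 61.5000

Mean = 61.5000


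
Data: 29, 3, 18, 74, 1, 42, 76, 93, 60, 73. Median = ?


Sorted: 1, 3, 18, 29, 42, 60, 73, 74, 76, 93
n = 10 (even)
Middle values: 42 and 60
Median = (42+60)/2 = 51.0000

Median = 51.0000


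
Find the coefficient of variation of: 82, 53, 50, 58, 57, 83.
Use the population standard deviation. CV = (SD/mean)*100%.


Mean = 63.8333
SD = 13.4588
CV = (13.4588/63.8333)*100 = 21.0843%

CV = 21.0843%


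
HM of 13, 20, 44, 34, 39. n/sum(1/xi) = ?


Sum of reciprocals = 1/13 + 1/20 + 1/44 + 1/34 + 1/39 = 0.204703
HM = 5/0.204703 = 24.4256

HM = 24.4256


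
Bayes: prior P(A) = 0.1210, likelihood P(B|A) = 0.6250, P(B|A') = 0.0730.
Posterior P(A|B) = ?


P(B) = P(B|A)*P(A) + P(B|A')*P(A')
= 0.6250*0.1210 + 0.0730*0.8790
= 0.075625 + 0.064167 = 0.139792
P(A|B) = 0.075625/0.139792 = 0.5410

P(A|B) = 0.5410


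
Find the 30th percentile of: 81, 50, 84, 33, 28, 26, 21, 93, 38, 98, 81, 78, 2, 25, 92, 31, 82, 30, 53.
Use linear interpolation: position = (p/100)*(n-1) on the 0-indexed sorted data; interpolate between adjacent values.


Sorted: 2, 21, 25, 26, 28, 30, 31, 33, 38, 50, 53, 78, 81, 81, 82, 84, 92, 93, 98
n = 19
Index = 30/100 * 18 = 5.4000
Lower = data[5] = 30, Upper = data[6] = 31
P30 = 30 + 0.4000*(1) = 30.4000

P30 = 30.4000


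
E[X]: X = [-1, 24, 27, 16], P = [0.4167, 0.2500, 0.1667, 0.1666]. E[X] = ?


E[X] = -1*0.4167 + 24*0.2500 + 27*0.1667 + 16*0.1666
= -0.4167 + 6.0000 + 4.5009 + 2.6656
= 12.7498

E[X] = 12.7498


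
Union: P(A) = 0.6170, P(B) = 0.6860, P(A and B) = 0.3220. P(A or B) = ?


P(A∪B) = 0.6170 + 0.6860 - 0.3220
= 1.3030 - 0.3220
= 0.9810

P(A∪B) = 0.9810


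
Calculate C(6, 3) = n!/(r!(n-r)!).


C(6,3) = 6!/(3! × 3!)
= 720/(6 × 6)
= 20

C(6,3) = 20


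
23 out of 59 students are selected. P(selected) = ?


P = 23/59 = 0.3898

P = 0.3898


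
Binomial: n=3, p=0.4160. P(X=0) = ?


C(3,0) = 1
p^0 = 1.000000
(1-p)^3 = 0.199177
P = 1 * 1.000000 * 0.199177 = 0.1992

P(X=0) = 0.1992


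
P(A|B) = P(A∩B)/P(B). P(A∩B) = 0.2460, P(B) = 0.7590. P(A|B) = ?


P(A|B) = 0.2460/0.7590 = 0.3241

P(A|B) = 0.3241


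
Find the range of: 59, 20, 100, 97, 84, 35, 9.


Max = 100, Min = 9
Range = 100 - 9 = 91

Range = 91


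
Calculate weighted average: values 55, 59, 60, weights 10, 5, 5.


Numerator = 55*10 + 59*5 + 60*5 = 1145
Denominator = 10 + 5 + 5 = 20
WM = 1145/20 = 57.2500

WM = 57.2500


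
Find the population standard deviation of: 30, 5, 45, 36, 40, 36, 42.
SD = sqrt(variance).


Mean = 33.4286
Variance = 154.8163
SD = sqrt(154.8163) = 12.4425

SD = 12.4425


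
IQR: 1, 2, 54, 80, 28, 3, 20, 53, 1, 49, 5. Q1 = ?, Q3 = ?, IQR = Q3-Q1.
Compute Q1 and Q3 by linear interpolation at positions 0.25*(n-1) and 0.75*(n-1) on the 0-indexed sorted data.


Sorted: 1, 1, 2, 3, 5, 20, 28, 49, 53, 54, 80
Q1 (25th %ile) = 2.5000
Q3 (75th %ile) = 51.0000
IQR = 51.0000 - 2.5000 = 48.5000

IQR = 48.5000


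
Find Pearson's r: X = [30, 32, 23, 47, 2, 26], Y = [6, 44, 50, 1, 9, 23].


Mean X = 26.6667, Mean Y = 22.1667
SD X = 13.387390, SD Y = 18.862809
Cov = -24.277778
r = -24.277778/(13.387390*18.862809) = -0.0961

r = -0.0961


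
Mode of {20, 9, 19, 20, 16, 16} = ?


Frequencies: 9:1, 16:2, 19:1, 20:2
Max frequency = 2
Mode = 16, 20

Mode = 16, 20


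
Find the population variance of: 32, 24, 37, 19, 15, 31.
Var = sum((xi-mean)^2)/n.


Mean = 26.3333
Squared deviations: 32.1111, 5.4444, 113.7778, 53.7778, 128.4444, 21.7778
Sum = 355.3333
Variance = 355.3333/6 = 59.2222

Variance = 59.2222


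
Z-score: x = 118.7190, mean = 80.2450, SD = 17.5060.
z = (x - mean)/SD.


z = (118.7190 - 80.2450)/17.5060
= 38.4740/17.5060
= 2.1978

z = 2.1978


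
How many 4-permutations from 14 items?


P(14,4) = 14!/10!
= 87178291200/3628800
= 24024

P(14,4) = 24024


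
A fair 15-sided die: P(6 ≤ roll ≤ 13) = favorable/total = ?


Favorable outcomes (6 ≤ roll ≤ 13): 8
Total outcomes = 15
P = 8/15 = 0.5333

P = 0.5333


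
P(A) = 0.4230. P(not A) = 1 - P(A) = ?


P(not A) = 1 - 0.4230 = 0.5770

P(not A) = 0.5770


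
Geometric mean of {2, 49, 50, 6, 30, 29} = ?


Product = 2 × 49 × 50 × 6 × 30 × 29 = 25578000
GM = 25578000^(1/6) = 17.1650

GM = 17.1650


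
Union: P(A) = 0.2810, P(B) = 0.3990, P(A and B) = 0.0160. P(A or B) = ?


P(A∪B) = 0.2810 + 0.3990 - 0.0160
= 0.6800 - 0.0160
= 0.6640

P(A∪B) = 0.6640


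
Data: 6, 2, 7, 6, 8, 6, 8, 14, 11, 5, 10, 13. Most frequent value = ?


Frequencies: 2:1, 5:1, 6:3, 7:1, 8:2, 10:1, 11:1, 13:1, 14:1
Max frequency = 3
Mode = 6

Mode = 6


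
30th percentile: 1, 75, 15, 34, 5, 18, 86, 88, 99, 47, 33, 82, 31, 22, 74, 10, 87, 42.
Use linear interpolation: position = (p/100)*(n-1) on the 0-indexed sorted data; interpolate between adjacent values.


Sorted: 1, 5, 10, 15, 18, 22, 31, 33, 34, 42, 47, 74, 75, 82, 86, 87, 88, 99
n = 18
Index = 30/100 * 17 = 5.1000
Lower = data[5] = 22, Upper = data[6] = 31
P30 = 22 + 0.1000*(9) = 22.9000

P30 = 22.9000


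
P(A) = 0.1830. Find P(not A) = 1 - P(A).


P(not A) = 1 - 0.1830 = 0.8170

P(not A) = 0.8170


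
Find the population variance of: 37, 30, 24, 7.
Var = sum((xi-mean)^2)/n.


Mean = 24.5000
Squared deviations: 156.2500, 30.2500, 0.2500, 306.2500
Sum = 493.0000
Variance = 493.0000/4 = 123.2500

Variance = 123.2500


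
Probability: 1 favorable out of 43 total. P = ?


P = 1/43 = 0.0233

P = 0.0233


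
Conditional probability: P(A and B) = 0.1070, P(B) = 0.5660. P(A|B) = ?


P(A|B) = 0.1070/0.5660 = 0.1890

P(A|B) = 0.1890


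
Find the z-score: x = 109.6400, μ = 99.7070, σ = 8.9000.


z = (109.6400 - 99.7070)/8.9000
= 9.9330/8.9000
= 1.1161

z = 1.1161


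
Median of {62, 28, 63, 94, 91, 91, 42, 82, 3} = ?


Sorted: 3, 28, 42, 62, 63, 82, 91, 91, 94
n = 9 (odd)
Middle value = 63

Median = 63


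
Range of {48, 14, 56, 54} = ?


Max = 56, Min = 14
Range = 56 - 14 = 42

Range = 42


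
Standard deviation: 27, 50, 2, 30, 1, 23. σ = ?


Mean = 22.1667
Variance = 285.8056
SD = sqrt(285.8056) = 16.9058

SD = 16.9058


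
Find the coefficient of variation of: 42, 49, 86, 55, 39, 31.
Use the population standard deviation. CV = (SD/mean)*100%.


Mean = 50.3333
SD = 17.6415
CV = (17.6415/50.3333)*100 = 35.0493%

CV = 35.0493%


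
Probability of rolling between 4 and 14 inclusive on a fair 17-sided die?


Favorable outcomes (4 ≤ roll ≤ 14): 11
Total outcomes = 17
P = 11/17 = 0.6471

P = 0.6471


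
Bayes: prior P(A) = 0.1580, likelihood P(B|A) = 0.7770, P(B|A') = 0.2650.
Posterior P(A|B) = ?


P(B) = P(B|A)*P(A) + P(B|A')*P(A')
= 0.7770*0.1580 + 0.2650*0.8420
= 0.122766 + 0.223130 = 0.345896
P(A|B) = 0.122766/0.345896 = 0.3549

P(A|B) = 0.3549


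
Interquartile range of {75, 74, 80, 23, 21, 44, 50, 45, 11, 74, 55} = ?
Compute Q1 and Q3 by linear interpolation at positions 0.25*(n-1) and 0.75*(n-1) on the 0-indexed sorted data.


Sorted: 11, 21, 23, 44, 45, 50, 55, 74, 74, 75, 80
Q1 (25th %ile) = 33.5000
Q3 (75th %ile) = 74.0000
IQR = 74.0000 - 33.5000 = 40.5000

IQR = 40.5000


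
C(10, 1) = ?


C(10,1) = 10!/(1! × 9!)
= 3628800/(1 × 362880)
= 10

C(10,1) = 10


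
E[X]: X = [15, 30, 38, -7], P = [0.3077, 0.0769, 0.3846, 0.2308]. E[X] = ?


E[X] = 15*0.3077 + 30*0.0769 + 38*0.3846 - 7*0.2308
= 4.6155 + 2.3070 + 14.6148 - 1.6156
= 19.9217

E[X] = 19.9217


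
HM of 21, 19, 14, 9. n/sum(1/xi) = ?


Sum of reciprocals = 1/21 + 1/19 + 1/14 + 1/9 = 0.282790
HM = 4/0.282790 = 14.1448

HM = 14.1448


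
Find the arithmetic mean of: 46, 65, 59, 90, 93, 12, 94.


Sum = 46 + 65 + 59 + 90 + 93 + 12 + 94 = 459
n = 7
Mean = 459/7 = 65.5714

Mean = 65.5714


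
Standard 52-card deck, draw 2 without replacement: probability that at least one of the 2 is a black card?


P(at least one) = 1 - P(none)
P(none) = (26/52) × (25/51) = 0.245098
P(at least one) = 1 - 0.245098 = 0.7549

P = 0.7549


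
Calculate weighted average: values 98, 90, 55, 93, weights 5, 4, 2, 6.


Numerator = 98*5 + 90*4 + 55*2 + 93*6 = 1518
Denominator = 5 + 4 + 2 + 6 = 17
WM = 1518/17 = 89.2941

WM = 89.2941


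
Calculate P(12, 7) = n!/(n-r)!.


P(12,7) = 12!/5!
= 479001600/120
= 3991680

P(12,7) = 3991680


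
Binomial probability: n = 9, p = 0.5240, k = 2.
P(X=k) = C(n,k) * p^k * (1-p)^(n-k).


C(9,2) = 36
p^2 = 0.274576
(1-p)^7 = 0.005537
P = 36 * 0.274576 * 0.005537 = 0.0547

P(X=2) = 0.0547


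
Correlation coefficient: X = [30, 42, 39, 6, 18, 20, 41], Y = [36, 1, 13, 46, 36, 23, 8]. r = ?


Mean X = 28.0000, Mean Y = 23.2857
SD X = 12.750350, SD Y = 15.470842
Cov = -174.714286
r = -174.714286/(12.750350*15.470842) = -0.8857

r = -0.8857


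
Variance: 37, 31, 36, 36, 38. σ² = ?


Mean = 35.6000
Squared deviations: 1.9600, 21.1600, 0.1600, 0.1600, 5.7600
Sum = 29.2000
Variance = 29.2000/5 = 5.8400

Variance = 5.8400


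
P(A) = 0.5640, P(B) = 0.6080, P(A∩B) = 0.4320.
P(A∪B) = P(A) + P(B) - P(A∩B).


P(A∪B) = 0.5640 + 0.6080 - 0.4320
= 1.1720 - 0.4320
= 0.7400

P(A∪B) = 0.7400


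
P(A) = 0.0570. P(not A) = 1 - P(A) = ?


P(not A) = 1 - 0.0570 = 0.9430

P(not A) = 0.9430


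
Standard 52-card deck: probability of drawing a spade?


13 spades in 52 cards
P = 13/52 = 0.2500

P = 0.2500


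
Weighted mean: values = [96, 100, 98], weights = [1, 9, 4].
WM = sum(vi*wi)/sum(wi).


Numerator = 96*1 + 100*9 + 98*4 = 1388
Denominator = 1 + 9 + 4 = 14
WM = 1388/14 = 99.1429

WM = 99.1429


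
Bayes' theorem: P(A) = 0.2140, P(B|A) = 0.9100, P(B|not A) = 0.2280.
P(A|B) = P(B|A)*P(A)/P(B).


P(B) = P(B|A)*P(A) + P(B|A')*P(A')
= 0.9100*0.2140 + 0.2280*0.7860
= 0.194740 + 0.179208 = 0.373948
P(A|B) = 0.194740/0.373948 = 0.5208

P(A|B) = 0.5208


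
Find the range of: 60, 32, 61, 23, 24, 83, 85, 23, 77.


Max = 85, Min = 23
Range = 85 - 23 = 62

Range = 62


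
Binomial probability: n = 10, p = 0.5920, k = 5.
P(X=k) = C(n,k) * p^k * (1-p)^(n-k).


C(10,5) = 252
p^5 = 0.072712
(1-p)^5 = 0.011306
P = 252 * 0.072712 * 0.011306 = 0.2072

P(X=5) = 0.2072


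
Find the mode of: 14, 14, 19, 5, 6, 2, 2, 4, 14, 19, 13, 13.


Frequencies: 2:2, 4:1, 5:1, 6:1, 13:2, 14:3, 19:2
Max frequency = 3
Mode = 14

Mode = 14


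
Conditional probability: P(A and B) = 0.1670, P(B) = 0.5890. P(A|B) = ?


P(A|B) = 0.1670/0.5890 = 0.2835

P(A|B) = 0.2835


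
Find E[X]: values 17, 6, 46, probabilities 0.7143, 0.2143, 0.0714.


E[X] = 17*0.7143 + 6*0.2143 + 46*0.0714
= 12.1431 + 1.2858 + 3.2844
= 16.7133

E[X] = 16.7133


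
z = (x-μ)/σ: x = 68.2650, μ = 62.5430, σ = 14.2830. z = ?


z = (68.2650 - 62.5430)/14.2830
= 5.7220/14.2830
= 0.4006

z = 0.4006


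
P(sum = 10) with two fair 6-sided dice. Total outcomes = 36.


Total outcomes = 6×6 = 36
Favorable (sum = 10): 3
P = 3/36 = 0.0833

P = 0.0833


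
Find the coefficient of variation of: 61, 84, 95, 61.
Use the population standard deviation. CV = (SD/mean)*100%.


Mean = 75.2500
SD = 14.7712
CV = (14.7712/75.2500)*100 = 19.6295%

CV = 19.6295%


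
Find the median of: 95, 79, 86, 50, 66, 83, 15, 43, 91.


Sorted: 15, 43, 50, 66, 79, 83, 86, 91, 95
n = 9 (odd)
Middle value = 79

Median = 79


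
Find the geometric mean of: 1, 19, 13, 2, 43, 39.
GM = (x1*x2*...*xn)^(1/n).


Product = 1 × 19 × 13 × 2 × 43 × 39 = 828438
GM = 828438^(1/6) = 9.6912

GM = 9.6912


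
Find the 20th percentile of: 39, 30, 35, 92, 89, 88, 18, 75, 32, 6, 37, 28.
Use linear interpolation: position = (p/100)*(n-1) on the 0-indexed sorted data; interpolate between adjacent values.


Sorted: 6, 18, 28, 30, 32, 35, 37, 39, 75, 88, 89, 92
n = 12
Index = 20/100 * 11 = 2.2000
Lower = data[2] = 28, Upper = data[3] = 30
P20 = 28 + 0.2000*(2) = 28.4000

P20 = 28.4000


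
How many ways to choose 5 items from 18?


C(18,5) = 18!/(5! × 13!)
= 6402373705728000/(120 × 6227020800)
= 8568

C(18,5) = 8568


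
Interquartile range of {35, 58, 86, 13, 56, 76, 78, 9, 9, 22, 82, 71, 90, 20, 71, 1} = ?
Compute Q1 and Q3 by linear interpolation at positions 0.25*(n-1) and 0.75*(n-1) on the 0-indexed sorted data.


Sorted: 1, 9, 9, 13, 20, 22, 35, 56, 58, 71, 71, 76, 78, 82, 86, 90
Q1 (25th %ile) = 18.2500
Q3 (75th %ile) = 76.5000
IQR = 76.5000 - 18.2500 = 58.2500

IQR = 58.2500


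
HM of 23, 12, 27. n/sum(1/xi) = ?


Sum of reciprocals = 1/23 + 1/12 + 1/27 = 0.163849
HM = 3/0.163849 = 18.3096

HM = 18.3096


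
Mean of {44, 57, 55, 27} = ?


Sum = 44 + 57 + 55 + 27 = 183
n = 4
Mean = 183/4 = 45.7500

Mean = 45.7500


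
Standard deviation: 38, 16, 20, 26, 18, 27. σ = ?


Mean = 24.1667
Variance = 54.1389
SD = sqrt(54.1389) = 7.3579

SD = 7.3579


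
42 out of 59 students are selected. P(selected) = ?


P = 42/59 = 0.7119

P = 0.7119


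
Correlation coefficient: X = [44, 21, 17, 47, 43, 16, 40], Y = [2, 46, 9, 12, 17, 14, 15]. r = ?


Mean X = 32.5714, Mean Y = 16.4286
SD X = 12.838081, SD Y = 12.904674
Cov = -59.959184
r = -59.959184/(12.838081*12.904674) = -0.3619

r = -0.3619


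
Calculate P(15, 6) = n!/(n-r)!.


P(15,6) = 15!/9!
= 1307674368000/362880
= 3603600

P(15,6) = 3603600


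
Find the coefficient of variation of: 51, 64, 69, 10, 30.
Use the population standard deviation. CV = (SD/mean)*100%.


Mean = 44.8000
SD = 22.0127
CV = (22.0127/44.8000)*100 = 49.1355%

CV = 49.1355%


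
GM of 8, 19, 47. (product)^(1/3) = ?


Product = 8 × 19 × 47 = 7144
GM = 7144^(1/3) = 19.2596

GM = 19.2596


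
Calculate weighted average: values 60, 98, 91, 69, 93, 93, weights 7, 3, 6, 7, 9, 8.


Numerator = 60*7 + 98*3 + 91*6 + 69*7 + 93*9 + 93*8 = 3324
Denominator = 7 + 3 + 6 + 7 + 9 + 8 = 40
WM = 3324/40 = 83.1000

WM = 83.1000


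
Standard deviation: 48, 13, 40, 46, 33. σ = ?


Mean = 36.0000
Variance = 159.6000
SD = sqrt(159.6000) = 12.6333

SD = 12.6333


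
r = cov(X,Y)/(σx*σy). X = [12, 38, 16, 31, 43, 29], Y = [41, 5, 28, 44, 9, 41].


Mean X = 28.1667, Mean Y = 28.0000
SD X = 11.066717, SD Y = 15.726835
Cov = -110.333333
r = -110.333333/(11.066717*15.726835) = -0.6339

r = -0.6339


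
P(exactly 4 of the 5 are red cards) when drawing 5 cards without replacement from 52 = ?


Hypergeometric: P(X=4) = C(26,4)·C(26,1) / C(52,5)
= 14950 × 26 / 2598960
= 388700/2598960 = 0.1496

P = 0.1496


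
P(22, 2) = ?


P(22,2) = 22!/20!
= 1124000727777607680000/2432902008176640000
= 462

P(22,2) = 462


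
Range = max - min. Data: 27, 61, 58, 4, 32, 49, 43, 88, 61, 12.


Max = 88, Min = 4
Range = 88 - 4 = 84

Range = 84


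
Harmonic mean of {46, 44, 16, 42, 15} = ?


Sum of reciprocals = 1/46 + 1/44 + 1/16 + 1/42 + 1/15 = 0.197443
HM = 5/0.197443 = 25.3238

HM = 25.3238


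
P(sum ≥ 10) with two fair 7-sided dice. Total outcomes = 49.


Total outcomes = 7×7 = 49
Favorable (sum ≥ 10): 15
P = 15/49 = 0.3061

P = 0.3061


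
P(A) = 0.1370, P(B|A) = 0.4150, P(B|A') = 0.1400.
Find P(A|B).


P(B) = P(B|A)*P(A) + P(B|A')*P(A')
= 0.4150*0.1370 + 0.1400*0.8630
= 0.056855 + 0.120820 = 0.177675
P(A|B) = 0.056855/0.177675 = 0.3200

P(A|B) = 0.3200


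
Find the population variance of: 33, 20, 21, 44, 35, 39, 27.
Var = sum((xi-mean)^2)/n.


Mean = 31.2857
Squared deviations: 2.9388, 127.3673, 105.7959, 161.6531, 13.7959, 59.5102, 18.3673
Sum = 489.4286
Variance = 489.4286/7 = 69.9184

Variance = 69.9184


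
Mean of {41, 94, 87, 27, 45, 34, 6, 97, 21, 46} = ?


Sum = 41 + 94 + 87 + 27 + 45 + 34 + 6 + 97 + 21 + 46 = 498
n = 10
Mean = 498/10 = 49.8000

Mean = 49.8000


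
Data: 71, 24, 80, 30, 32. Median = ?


Sorted: 24, 30, 32, 71, 80
n = 5 (odd)
Middle value = 32

Median = 32


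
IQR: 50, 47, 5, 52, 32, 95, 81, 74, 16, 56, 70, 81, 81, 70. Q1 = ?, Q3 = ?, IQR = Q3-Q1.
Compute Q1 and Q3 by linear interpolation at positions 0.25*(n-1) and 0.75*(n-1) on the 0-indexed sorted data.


Sorted: 5, 16, 32, 47, 50, 52, 56, 70, 70, 74, 81, 81, 81, 95
Q1 (25th %ile) = 47.7500
Q3 (75th %ile) = 79.2500
IQR = 79.2500 - 47.7500 = 31.5000

IQR = 31.5000


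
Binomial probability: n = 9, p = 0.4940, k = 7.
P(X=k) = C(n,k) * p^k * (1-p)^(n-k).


C(9,7) = 36
p^7 = 0.007179
(1-p)^2 = 0.256036
P = 36 * 0.007179 * 0.256036 = 0.0662

P(X=7) = 0.0662


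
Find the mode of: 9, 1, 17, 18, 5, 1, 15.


Frequencies: 1:2, 5:1, 9:1, 15:1, 17:1, 18:1
Max frequency = 2
Mode = 1

Mode = 1


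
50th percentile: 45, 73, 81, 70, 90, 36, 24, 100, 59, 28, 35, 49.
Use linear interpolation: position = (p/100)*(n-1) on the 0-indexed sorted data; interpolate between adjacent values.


Sorted: 24, 28, 35, 36, 45, 49, 59, 70, 73, 81, 90, 100
n = 12
Index = 50/100 * 11 = 5.5000
Lower = data[5] = 49, Upper = data[6] = 59
P50 = 49 + 0.5000*(10) = 54.0000

P50 = 54.0000


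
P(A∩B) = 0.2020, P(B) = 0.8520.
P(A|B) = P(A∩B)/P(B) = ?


P(A|B) = 0.2020/0.8520 = 0.2371

P(A|B) = 0.2371


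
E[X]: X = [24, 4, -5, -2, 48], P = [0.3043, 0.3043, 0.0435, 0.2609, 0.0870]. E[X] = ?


E[X] = 24*0.3043 + 4*0.3043 - 5*0.0435 - 2*0.2609 + 48*0.0870
= 7.3032 + 1.2172 - 0.2175 - 0.5218 + 4.1760
= 11.9571

E[X] = 11.9571


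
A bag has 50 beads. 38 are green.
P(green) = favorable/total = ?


P = 38/50 = 0.7600

P = 0.7600


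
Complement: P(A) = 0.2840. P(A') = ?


P(not A) = 1 - 0.2840 = 0.7160

P(not A) = 0.7160


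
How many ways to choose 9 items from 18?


C(18,9) = 18!/(9! × 9!)
= 6402373705728000/(362880 × 362880)
= 48620

C(18,9) = 48620


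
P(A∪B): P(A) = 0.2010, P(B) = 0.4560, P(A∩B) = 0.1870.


P(A∪B) = 0.2010 + 0.4560 - 0.1870
= 0.6570 - 0.1870
= 0.4700

P(A∪B) = 0.4700


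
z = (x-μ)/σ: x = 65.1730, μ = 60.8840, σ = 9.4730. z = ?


z = (65.1730 - 60.8840)/9.4730
= 4.2890/9.4730
= 0.4528

z = 0.4528


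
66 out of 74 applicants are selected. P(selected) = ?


P = 66/74 = 0.8919

P = 0.8919


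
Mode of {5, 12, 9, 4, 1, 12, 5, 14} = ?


Frequencies: 1:1, 4:1, 5:2, 9:1, 12:2, 14:1
Max frequency = 2
Mode = 5, 12

Mode = 5, 12


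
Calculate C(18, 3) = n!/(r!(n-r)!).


C(18,3) = 18!/(3! × 15!)
= 6402373705728000/(6 × 1307674368000)
= 816

C(18,3) = 816


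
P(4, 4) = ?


P(4,4) = 4!/0!
= 24/1
= 24

P(4,4) = 24


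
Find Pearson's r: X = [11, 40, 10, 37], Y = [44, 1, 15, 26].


Mean X = 24.5000, Mean Y = 21.5000
SD X = 14.044572, SD Y = 15.724185
Cov = -117.750000
r = -117.750000/(14.044572*15.724185) = -0.5332

r = -0.5332


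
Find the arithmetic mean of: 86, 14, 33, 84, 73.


Sum = 86 + 14 + 33 + 84 + 73 = 290
n = 5
Mean = 290/5 = 58.0000

Mean = 58.0000


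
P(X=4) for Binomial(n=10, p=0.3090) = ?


C(10,4) = 210
p^4 = 0.009117
(1-p)^6 = 0.108860
P = 210 * 0.009117 * 0.108860 = 0.2084

P(X=4) = 0.2084


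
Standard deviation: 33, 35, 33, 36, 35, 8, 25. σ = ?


Mean = 29.2857
Variance = 87.0612
SD = sqrt(87.0612) = 9.3307

SD = 9.3307


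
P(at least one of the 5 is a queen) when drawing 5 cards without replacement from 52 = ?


P(at least one) = 1 - P(none)
P(none) = (48/52) × (47/51) × (46/50) × (45/49) × (44/48) = 0.658842
P(at least one) = 1 - 0.658842 = 0.3412

P = 0.3412


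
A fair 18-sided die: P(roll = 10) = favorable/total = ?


Favorable outcomes (roll = 10): 1
Total outcomes = 18
P = 1/18 = 0.0556

P = 0.0556


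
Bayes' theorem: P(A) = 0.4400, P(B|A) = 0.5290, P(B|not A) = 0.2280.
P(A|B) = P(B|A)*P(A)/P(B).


P(B) = P(B|A)*P(A) + P(B|A')*P(A')
= 0.5290*0.4400 + 0.2280*0.5600
= 0.232760 + 0.127680 = 0.360440
P(A|B) = 0.232760/0.360440 = 0.6458

P(A|B) = 0.6458


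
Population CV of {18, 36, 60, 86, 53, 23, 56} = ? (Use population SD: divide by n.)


Mean = 47.4286
SD = 21.8557
CV = (21.8557/47.4286)*100 = 46.0814%

CV = 46.0814%


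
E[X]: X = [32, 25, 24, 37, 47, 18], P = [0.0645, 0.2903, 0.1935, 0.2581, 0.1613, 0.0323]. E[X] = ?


E[X] = 32*0.0645 + 25*0.2903 + 24*0.1935 + 37*0.2581 + 47*0.1613 + 18*0.0323
= 2.0640 + 7.2575 + 4.6440 + 9.5497 + 7.5811 + 0.5814
= 31.6777

E[X] = 31.6777


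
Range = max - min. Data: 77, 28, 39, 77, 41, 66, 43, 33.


Max = 77, Min = 28
Range = 77 - 28 = 49

Range = 49


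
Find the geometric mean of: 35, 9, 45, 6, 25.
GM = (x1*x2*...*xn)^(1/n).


Product = 35 × 9 × 45 × 6 × 25 = 2126250
GM = 2126250^(1/5) = 18.4299

GM = 18.4299


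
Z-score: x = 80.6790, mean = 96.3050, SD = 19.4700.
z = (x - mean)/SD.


z = (80.6790 - 96.3050)/19.4700
= -15.6260/19.4700
= -0.8026

z = -0.8026


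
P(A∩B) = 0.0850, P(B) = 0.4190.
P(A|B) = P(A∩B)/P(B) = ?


P(A|B) = 0.0850/0.4190 = 0.2029

P(A|B) = 0.2029


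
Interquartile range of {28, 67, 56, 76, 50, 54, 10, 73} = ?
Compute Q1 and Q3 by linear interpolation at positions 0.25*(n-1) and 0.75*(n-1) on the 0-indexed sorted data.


Sorted: 10, 28, 50, 54, 56, 67, 73, 76
Q1 (25th %ile) = 44.5000
Q3 (75th %ile) = 68.5000
IQR = 68.5000 - 44.5000 = 24.0000

IQR = 24.0000


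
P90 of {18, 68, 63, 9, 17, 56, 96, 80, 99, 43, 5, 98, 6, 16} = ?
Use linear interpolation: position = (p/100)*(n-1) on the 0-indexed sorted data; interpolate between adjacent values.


Sorted: 5, 6, 9, 16, 17, 18, 43, 56, 63, 68, 80, 96, 98, 99
n = 14
Index = 90/100 * 13 = 11.7000
Lower = data[11] = 96, Upper = data[12] = 98
P90 = 96 + 0.7000*(2) = 97.4000

P90 = 97.4000


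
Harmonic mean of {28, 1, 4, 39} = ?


Sum of reciprocals = 1/28 + 1/1 + 1/4 + 1/39 = 1.311355
HM = 4/1.311355 = 3.0503

HM = 3.0503


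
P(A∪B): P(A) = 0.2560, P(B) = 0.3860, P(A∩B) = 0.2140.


P(A∪B) = 0.2560 + 0.3860 - 0.2140
= 0.6420 - 0.2140
= 0.4280

P(A∪B) = 0.4280


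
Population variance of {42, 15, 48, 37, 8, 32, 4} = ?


Mean = 26.5714
Squared deviations: 238.0408, 133.8980, 459.1837, 108.7551, 344.8980, 29.4694, 509.4694
Sum = 1823.7143
Variance = 1823.7143/7 = 260.5306

Variance = 260.5306


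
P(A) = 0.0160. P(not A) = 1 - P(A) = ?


P(not A) = 1 - 0.0160 = 0.9840

P(not A) = 0.9840


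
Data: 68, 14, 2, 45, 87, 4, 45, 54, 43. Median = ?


Sorted: 2, 4, 14, 43, 45, 45, 54, 68, 87
n = 9 (odd)
Middle value = 45

Median = 45


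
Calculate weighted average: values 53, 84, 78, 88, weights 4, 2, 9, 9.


Numerator = 53*4 + 84*2 + 78*9 + 88*9 = 1874
Denominator = 4 + 2 + 9 + 9 = 24
WM = 1874/24 = 78.0833

WM = 78.0833


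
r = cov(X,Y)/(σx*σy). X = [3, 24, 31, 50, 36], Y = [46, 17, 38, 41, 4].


Mean X = 28.8000, Mean Y = 29.2000
SD X = 15.458331, SD Y = 16.017490
Cov = -57.360000
r = -57.360000/(15.458331*16.017490) = -0.2317

r = -0.2317


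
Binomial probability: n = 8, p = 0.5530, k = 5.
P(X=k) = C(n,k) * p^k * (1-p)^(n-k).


C(8,5) = 56
p^5 = 0.051716
(1-p)^3 = 0.089315
P = 56 * 0.051716 * 0.089315 = 0.2587

P(X=5) = 0.2587


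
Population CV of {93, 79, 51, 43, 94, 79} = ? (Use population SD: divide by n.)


Mean = 73.1667
SD = 19.5654
CV = (19.5654/73.1667)*100 = 26.7409%

CV = 26.7409%


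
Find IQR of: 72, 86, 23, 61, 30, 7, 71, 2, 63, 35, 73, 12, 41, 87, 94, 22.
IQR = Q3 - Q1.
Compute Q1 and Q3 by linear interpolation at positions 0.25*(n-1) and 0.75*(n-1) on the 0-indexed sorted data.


Sorted: 2, 7, 12, 22, 23, 30, 35, 41, 61, 63, 71, 72, 73, 86, 87, 94
Q1 (25th %ile) = 22.7500
Q3 (75th %ile) = 72.2500
IQR = 72.2500 - 22.7500 = 49.5000

IQR = 49.5000


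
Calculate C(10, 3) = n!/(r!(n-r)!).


C(10,3) = 10!/(3! × 7!)
= 3628800/(6 × 5040)
= 120

C(10,3) = 120


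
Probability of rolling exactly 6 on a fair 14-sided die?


Favorable outcomes (roll = 6): 1
Total outcomes = 14
P = 1/14 = 0.0714

P = 0.0714


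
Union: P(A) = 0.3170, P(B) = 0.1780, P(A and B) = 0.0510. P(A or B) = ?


P(A∪B) = 0.3170 + 0.1780 - 0.0510
= 0.4950 - 0.0510
= 0.4440

P(A∪B) = 0.4440


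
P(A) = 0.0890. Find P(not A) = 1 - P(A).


P(not A) = 1 - 0.0890 = 0.9110

P(not A) = 0.9110


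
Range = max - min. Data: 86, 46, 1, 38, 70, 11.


Max = 86, Min = 1
Range = 86 - 1 = 85

Range = 85


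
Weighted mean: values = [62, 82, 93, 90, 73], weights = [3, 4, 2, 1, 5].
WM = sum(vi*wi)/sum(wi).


Numerator = 62*3 + 82*4 + 93*2 + 90*1 + 73*5 = 1155
Denominator = 3 + 4 + 2 + 1 + 5 = 15
WM = 1155/15 = 77.0000

WM = 77.0000


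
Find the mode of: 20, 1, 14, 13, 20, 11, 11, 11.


Frequencies: 1:1, 11:3, 13:1, 14:1, 20:2
Max frequency = 3
Mode = 11

Mode = 11


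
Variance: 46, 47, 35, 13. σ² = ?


Mean = 35.2500
Squared deviations: 115.5625, 138.0625, 0.0625, 495.0625
Sum = 748.7500
Variance = 748.7500/4 = 187.1875

Variance = 187.1875


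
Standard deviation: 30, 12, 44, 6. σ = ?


Mean = 23.0000
Variance = 225.0000
SD = sqrt(225.0000) = 15.0000

SD = 15.0000


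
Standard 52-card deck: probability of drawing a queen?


4 queens in 52 cards
P = 4/52 = 0.0769

P = 0.0769


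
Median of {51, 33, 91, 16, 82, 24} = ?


Sorted: 16, 24, 33, 51, 82, 91
n = 6 (even)
Middle values: 33 and 51
Median = (33+51)/2 = 42.0000

Median = 42.0000


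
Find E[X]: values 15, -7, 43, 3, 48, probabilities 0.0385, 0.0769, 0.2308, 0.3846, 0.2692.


E[X] = 15*0.0385 - 7*0.0769 + 43*0.2308 + 3*0.3846 + 48*0.2692
= 0.5775 - 0.5383 + 9.9244 + 1.1538 + 12.9216
= 24.0390

E[X] = 24.0390


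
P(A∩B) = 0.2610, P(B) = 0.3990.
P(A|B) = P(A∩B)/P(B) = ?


P(A|B) = 0.2610/0.3990 = 0.6541

P(A|B) = 0.6541


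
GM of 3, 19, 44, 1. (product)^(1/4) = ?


Product = 3 × 19 × 44 × 1 = 2508
GM = 2508^(1/4) = 7.0767

GM = 7.0767


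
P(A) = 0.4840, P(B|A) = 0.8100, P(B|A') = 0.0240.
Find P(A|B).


P(B) = P(B|A)*P(A) + P(B|A')*P(A')
= 0.8100*0.4840 + 0.0240*0.5160
= 0.392040 + 0.012384 = 0.404424
P(A|B) = 0.392040/0.404424 = 0.9694

P(A|B) = 0.9694


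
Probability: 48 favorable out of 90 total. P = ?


P = 48/90 = 0.5333

P = 0.5333


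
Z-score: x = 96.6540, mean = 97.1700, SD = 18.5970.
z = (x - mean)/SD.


z = (96.6540 - 97.1700)/18.5970
= -0.5160/18.5970
= -0.0277

z = -0.0277


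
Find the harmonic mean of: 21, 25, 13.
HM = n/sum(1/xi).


Sum of reciprocals = 1/21 + 1/25 + 1/13 = 0.164542
HM = 3/0.164542 = 18.2324

HM = 18.2324


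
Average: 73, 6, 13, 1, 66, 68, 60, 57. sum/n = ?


Sum = 73 + 6 + 13 + 1 + 66 + 68 + 60 + 57 = 344
n = 8
Mean = 344/8 = 43.0000

Mean = 43.0000


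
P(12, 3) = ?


P(12,3) = 12!/9!
= 479001600/362880
= 1320

P(12,3) = 1320


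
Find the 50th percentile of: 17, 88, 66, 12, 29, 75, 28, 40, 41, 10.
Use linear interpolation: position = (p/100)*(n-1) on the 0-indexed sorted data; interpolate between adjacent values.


Sorted: 10, 12, 17, 28, 29, 40, 41, 66, 75, 88
n = 10
Index = 50/100 * 9 = 4.5000
Lower = data[4] = 29, Upper = data[5] = 40
P50 = 29 + 0.5000*(11) = 34.5000

P50 = 34.5000


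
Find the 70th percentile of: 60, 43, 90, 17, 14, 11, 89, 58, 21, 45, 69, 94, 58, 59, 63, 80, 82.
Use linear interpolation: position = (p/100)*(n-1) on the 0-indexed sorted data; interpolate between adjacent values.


Sorted: 11, 14, 17, 21, 43, 45, 58, 58, 59, 60, 63, 69, 80, 82, 89, 90, 94
n = 17
Index = 70/100 * 16 = 11.2000
Lower = data[11] = 69, Upper = data[12] = 80
P70 = 69 + 0.2000*(11) = 71.2000

P70 = 71.2000


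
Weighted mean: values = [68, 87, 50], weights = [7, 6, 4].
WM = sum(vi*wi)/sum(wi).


Numerator = 68*7 + 87*6 + 50*4 = 1198
Denominator = 7 + 6 + 4 = 17
WM = 1198/17 = 70.4706

WM = 70.4706


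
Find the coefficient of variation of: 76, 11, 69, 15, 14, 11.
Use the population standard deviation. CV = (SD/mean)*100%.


Mean = 32.6667
SD = 28.2764
CV = (28.2764/32.6667)*100 = 86.5604%

CV = 86.5604%


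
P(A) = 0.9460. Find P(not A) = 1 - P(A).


P(not A) = 1 - 0.9460 = 0.0540

P(not A) = 0.0540


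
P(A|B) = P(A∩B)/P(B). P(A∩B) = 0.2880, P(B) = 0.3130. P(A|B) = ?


P(A|B) = 0.2880/0.3130 = 0.9201

P(A|B) = 0.9201


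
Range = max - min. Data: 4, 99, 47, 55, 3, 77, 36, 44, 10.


Max = 99, Min = 3
Range = 99 - 3 = 96

Range = 96


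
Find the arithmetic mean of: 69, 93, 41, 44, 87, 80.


Sum = 69 + 93 + 41 + 44 + 87 + 80 = 414
n = 6
Mean = 414/6 = 69.0000

Mean = 69.0000


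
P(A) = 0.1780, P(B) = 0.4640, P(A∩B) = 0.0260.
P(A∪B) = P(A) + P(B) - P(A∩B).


P(A∪B) = 0.1780 + 0.4640 - 0.0260
= 0.6420 - 0.0260
= 0.6160

P(A∪B) = 0.6160


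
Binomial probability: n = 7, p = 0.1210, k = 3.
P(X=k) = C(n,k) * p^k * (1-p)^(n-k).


C(7,3) = 35
p^3 = 0.001772
(1-p)^4 = 0.596974
P = 35 * 0.001772 * 0.596974 = 0.0370

P(X=3) = 0.0370


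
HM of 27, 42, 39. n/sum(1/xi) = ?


Sum of reciprocals = 1/27 + 1/42 + 1/39 = 0.086488
HM = 3/0.086488 = 34.6871

HM = 34.6871


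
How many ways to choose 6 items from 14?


C(14,6) = 14!/(6! × 8!)
= 87178291200/(720 × 40320)
= 3003

C(14,6) = 3003


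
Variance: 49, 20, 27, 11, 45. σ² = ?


Mean = 30.4000
Squared deviations: 345.9600, 108.1600, 11.5600, 376.3600, 213.1600
Sum = 1055.2000
Variance = 1055.2000/5 = 211.0400

Variance = 211.0400


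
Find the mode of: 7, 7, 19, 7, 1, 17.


Frequencies: 1:1, 7:3, 17:1, 19:1
Max frequency = 3
Mode = 7

Mode = 7


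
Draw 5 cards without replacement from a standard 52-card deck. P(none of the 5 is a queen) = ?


P(no queens) = (48/52) × (47/51) × (46/50) × (45/49) × (44/48)
= 0.6588

P = 0.6588


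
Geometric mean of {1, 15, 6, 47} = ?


Product = 1 × 15 × 6 × 47 = 4230
GM = 4230^(1/4) = 8.0646

GM = 8.0646


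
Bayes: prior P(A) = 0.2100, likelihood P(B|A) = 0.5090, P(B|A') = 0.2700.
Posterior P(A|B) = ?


P(B) = P(B|A)*P(A) + P(B|A')*P(A')
= 0.5090*0.2100 + 0.2700*0.7900
= 0.106890 + 0.213300 = 0.320190
P(A|B) = 0.106890/0.320190 = 0.3338

P(A|B) = 0.3338


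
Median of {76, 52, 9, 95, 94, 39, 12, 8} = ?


Sorted: 8, 9, 12, 39, 52, 76, 94, 95
n = 8 (even)
Middle values: 39 and 52
Median = (39+52)/2 = 45.5000

Median = 45.5000


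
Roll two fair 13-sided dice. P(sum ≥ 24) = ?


Total outcomes = 13×13 = 169
Favorable (sum ≥ 24): 6
P = 6/169 = 0.0355

P = 0.0355


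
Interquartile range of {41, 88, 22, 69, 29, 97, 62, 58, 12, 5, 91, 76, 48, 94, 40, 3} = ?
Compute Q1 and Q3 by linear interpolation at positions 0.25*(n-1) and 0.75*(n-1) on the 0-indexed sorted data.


Sorted: 3, 5, 12, 22, 29, 40, 41, 48, 58, 62, 69, 76, 88, 91, 94, 97
Q1 (25th %ile) = 27.2500
Q3 (75th %ile) = 79.0000
IQR = 79.0000 - 27.2500 = 51.7500

IQR = 51.7500


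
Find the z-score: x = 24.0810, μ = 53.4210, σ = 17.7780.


z = (24.0810 - 53.4210)/17.7780
= -29.3400/17.7780
= -1.6504

z = -1.6504


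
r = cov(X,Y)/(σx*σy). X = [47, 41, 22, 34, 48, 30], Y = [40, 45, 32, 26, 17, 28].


Mean X = 37.0000, Mean Y = 31.3333
SD X = 9.309493, SD Y = 9.195409
Cov = 2.166667
r = 2.166667/(9.309493*9.195409) = 0.0253

r = 0.0253


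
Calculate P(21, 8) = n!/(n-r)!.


P(21,8) = 21!/13!
= 51090942171709440000/6227020800
= 8204716800

P(21,8) = 8204716800


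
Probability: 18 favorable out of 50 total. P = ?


P = 18/50 = 0.3600

P = 0.3600


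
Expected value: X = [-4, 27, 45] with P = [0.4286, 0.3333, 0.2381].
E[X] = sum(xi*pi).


E[X] = -4*0.4286 + 27*0.3333 + 45*0.2381
= -1.7144 + 8.9991 + 10.7145
= 17.9992

E[X] = 17.9992


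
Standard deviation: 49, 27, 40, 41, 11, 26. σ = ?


Mean = 32.3333
Variance = 155.8889
SD = sqrt(155.8889) = 12.4855

SD = 12.4855


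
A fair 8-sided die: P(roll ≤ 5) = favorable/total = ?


Favorable outcomes (roll ≤ 5): 5
Total outcomes = 8
P = 5/8 = 0.6250

P = 0.6250


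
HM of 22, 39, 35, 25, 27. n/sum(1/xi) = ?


Sum of reciprocals = 1/22 + 1/39 + 1/35 + 1/25 + 1/27 = 0.176704
HM = 5/0.176704 = 28.2959

HM = 28.2959


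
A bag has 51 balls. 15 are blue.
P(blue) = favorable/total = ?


P = 15/51 = 0.2941

P = 0.2941


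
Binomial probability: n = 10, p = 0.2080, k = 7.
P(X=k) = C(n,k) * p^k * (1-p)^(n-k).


C(10,7) = 120
p^7 = 1.684393e-05
(1-p)^3 = 0.496793
P = 120 * 1.684393e-05 * 0.496793 = 0.0010

P(X=7) = 0.0010


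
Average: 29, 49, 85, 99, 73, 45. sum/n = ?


Sum = 29 + 49 + 85 + 99 + 73 + 45 = 380
n = 6
Mean = 380/6 = 63.3333

Mean = 63.3333


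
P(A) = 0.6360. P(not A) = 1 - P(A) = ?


P(not A) = 1 - 0.6360 = 0.3640

P(not A) = 0.3640


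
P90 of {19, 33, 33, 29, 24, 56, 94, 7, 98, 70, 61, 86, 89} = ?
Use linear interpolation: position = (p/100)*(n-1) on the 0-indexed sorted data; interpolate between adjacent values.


Sorted: 7, 19, 24, 29, 33, 33, 56, 61, 70, 86, 89, 94, 98
n = 13
Index = 90/100 * 12 = 10.8000
Lower = data[10] = 89, Upper = data[11] = 94
P90 = 89 + 0.8000*(5) = 93.0000

P90 = 93.0000


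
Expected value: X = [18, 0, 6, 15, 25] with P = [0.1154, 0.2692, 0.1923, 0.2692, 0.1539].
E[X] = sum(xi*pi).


E[X] = 18*0.1154 + 0*0.2692 + 6*0.1923 + 15*0.2692 + 25*0.1539
= 2.0772 + 0 + 1.1538 + 4.0380 + 3.8475
= 11.1165

E[X] = 11.1165


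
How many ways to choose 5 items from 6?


C(6,5) = 6!/(5! × 1!)
= 720/(120 × 1)
= 6

C(6,5) = 6


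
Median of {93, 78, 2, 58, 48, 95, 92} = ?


Sorted: 2, 48, 58, 78, 92, 93, 95
n = 7 (odd)
Middle value = 78

Median = 78


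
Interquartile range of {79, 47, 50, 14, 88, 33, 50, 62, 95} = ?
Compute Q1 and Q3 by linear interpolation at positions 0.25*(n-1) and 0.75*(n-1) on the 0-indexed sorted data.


Sorted: 14, 33, 47, 50, 50, 62, 79, 88, 95
Q1 (25th %ile) = 47.0000
Q3 (75th %ile) = 79.0000
IQR = 79.0000 - 47.0000 = 32.0000

IQR = 32.0000


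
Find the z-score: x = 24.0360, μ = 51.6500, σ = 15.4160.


z = (24.0360 - 51.6500)/15.4160
= -27.6140/15.4160
= -1.7913

z = -1.7913


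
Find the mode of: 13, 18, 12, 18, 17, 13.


Frequencies: 12:1, 13:2, 17:1, 18:2
Max frequency = 2
Mode = 13, 18

Mode = 13, 18


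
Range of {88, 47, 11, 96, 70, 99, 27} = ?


Max = 99, Min = 11
Range = 99 - 11 = 88

Range = 88


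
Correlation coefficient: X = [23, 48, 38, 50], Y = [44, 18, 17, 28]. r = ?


Mean X = 39.7500, Mean Y = 26.7500
SD X = 10.685855, SD Y = 10.848387
Cov = -82.812500
r = -82.812500/(10.685855*10.848387) = -0.7144

r = -0.7144


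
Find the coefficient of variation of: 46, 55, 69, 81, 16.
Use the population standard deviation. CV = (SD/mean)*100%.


Mean = 53.4000
SD = 22.1865
CV = (22.1865/53.4000)*100 = 41.5477%

CV = 41.5477%


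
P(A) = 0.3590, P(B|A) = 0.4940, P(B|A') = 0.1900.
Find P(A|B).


P(B) = P(B|A)*P(A) + P(B|A')*P(A')
= 0.4940*0.3590 + 0.1900*0.6410
= 0.177346 + 0.121790 = 0.299136
P(A|B) = 0.177346/0.299136 = 0.5929

P(A|B) = 0.5929


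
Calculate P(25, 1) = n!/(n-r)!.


P(25,1) = 25!/24!
= 15511210043330985984000000/620448401733239439360000
= 25

P(25,1) = 25


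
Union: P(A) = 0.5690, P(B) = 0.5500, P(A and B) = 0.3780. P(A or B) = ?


P(A∪B) = 0.5690 + 0.5500 - 0.3780
= 1.1190 - 0.3780
= 0.7410

P(A∪B) = 0.7410


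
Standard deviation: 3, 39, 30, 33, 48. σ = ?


Mean = 30.6000
Variance = 228.2400
SD = sqrt(228.2400) = 15.1076

SD = 15.1076


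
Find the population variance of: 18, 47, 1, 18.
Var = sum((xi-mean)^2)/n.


Mean = 21.0000
Squared deviations: 9.0000, 676.0000, 400.0000, 9.0000
Sum = 1094.0000
Variance = 1094.0000/4 = 273.5000

Variance = 273.5000


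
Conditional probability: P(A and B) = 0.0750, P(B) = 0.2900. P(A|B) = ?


P(A|B) = 0.0750/0.2900 = 0.2586

P(A|B) = 0.2586


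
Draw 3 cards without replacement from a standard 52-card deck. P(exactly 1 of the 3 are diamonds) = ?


Hypergeometric: P(X=1) = C(13,1)·C(39,2) / C(52,3)
= 13 × 741 / 22100
= 9633/22100 = 0.4359

P = 0.4359


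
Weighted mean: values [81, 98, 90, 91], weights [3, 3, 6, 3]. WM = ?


Numerator = 81*3 + 98*3 + 90*6 + 91*3 = 1350
Denominator = 3 + 3 + 6 + 3 = 15
WM = 1350/15 = 90.0000

WM = 90.0000


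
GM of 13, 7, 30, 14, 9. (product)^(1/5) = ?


Product = 13 × 7 × 30 × 14 × 9 = 343980
GM = 343980^(1/5) = 12.8028

GM = 12.8028


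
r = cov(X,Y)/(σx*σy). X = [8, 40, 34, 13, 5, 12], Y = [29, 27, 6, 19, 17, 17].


Mean X = 18.6667, Mean Y = 19.1667
SD X = 13.337499, SD Y = 7.536946
Cov = -15.777778
r = -15.777778/(13.337499*7.536946) = -0.1570

r = -0.1570


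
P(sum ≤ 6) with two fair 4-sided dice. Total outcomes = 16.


Total outcomes = 4×4 = 16
Favorable (sum ≤ 6): 13
P = 13/16 = 0.8125

P = 0.8125


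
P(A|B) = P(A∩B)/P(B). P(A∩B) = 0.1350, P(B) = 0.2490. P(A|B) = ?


P(A|B) = 0.1350/0.2490 = 0.5422

P(A|B) = 0.5422


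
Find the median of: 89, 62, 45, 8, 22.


Sorted: 8, 22, 45, 62, 89
n = 5 (odd)
Middle value = 45

Median = 45


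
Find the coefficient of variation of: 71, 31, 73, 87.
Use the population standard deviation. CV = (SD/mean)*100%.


Mean = 65.5000
SD = 20.8507
CV = (20.8507/65.5000)*100 = 31.8331%

CV = 31.8331%


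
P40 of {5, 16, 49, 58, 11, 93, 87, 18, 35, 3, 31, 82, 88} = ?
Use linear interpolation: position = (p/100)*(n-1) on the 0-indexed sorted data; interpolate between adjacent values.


Sorted: 3, 5, 11, 16, 18, 31, 35, 49, 58, 82, 87, 88, 93
n = 13
Index = 40/100 * 12 = 4.8000
Lower = data[4] = 18, Upper = data[5] = 31
P40 = 18 + 0.8000*(13) = 28.4000

P40 = 28.4000


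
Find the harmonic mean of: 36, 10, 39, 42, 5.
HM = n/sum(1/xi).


Sum of reciprocals = 1/36 + 1/10 + 1/39 + 1/42 + 1/5 = 0.377228
HM = 5/0.377228 = 13.2546

HM = 13.2546


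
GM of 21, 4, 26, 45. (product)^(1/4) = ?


Product = 21 × 4 × 26 × 45 = 98280
GM = 98280^(1/4) = 17.7058

GM = 17.7058


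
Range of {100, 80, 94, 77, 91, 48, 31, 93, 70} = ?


Max = 100, Min = 31
Range = 100 - 31 = 69

Range = 69


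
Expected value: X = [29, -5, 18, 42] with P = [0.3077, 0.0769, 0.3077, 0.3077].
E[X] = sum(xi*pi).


E[X] = 29*0.3077 - 5*0.0769 + 18*0.3077 + 42*0.3077
= 8.9233 - 0.3845 + 5.5386 + 12.9234
= 27.0008

E[X] = 27.0008


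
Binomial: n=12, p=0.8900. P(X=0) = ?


C(12,0) = 1
p^0 = 1.000000
(1-p)^12 = 3.138428e-12
P = 1 * 1.000000 * 3.138428e-12 = 3.1384e-12

P(X=0) = 3.1384e-12


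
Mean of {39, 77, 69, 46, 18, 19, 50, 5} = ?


Sum = 39 + 77 + 69 + 46 + 18 + 19 + 50 + 5 = 323
n = 8
Mean = 323/8 = 40.3750

Mean = 40.3750
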